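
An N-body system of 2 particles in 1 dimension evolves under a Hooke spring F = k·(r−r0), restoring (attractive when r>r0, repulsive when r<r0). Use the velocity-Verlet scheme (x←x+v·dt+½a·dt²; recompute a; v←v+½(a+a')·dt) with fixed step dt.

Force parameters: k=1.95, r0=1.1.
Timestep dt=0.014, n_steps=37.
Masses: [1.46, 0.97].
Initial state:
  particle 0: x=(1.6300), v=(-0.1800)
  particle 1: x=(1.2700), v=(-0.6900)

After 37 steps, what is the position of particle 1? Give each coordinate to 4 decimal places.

(0.7502)

step 0: x0=(1.6300) x1=(1.2700)
step 1: x0=(1.6276) x1=(1.2602)
step 2: x0=(1.6253) x1=(1.2501)
step 3: x0=(1.6233) x1=(1.2397)
step 4: x0=(1.6214) x1=(1.2291)
step 5: x0=(1.6198) x1=(1.2181)
step 6: x0=(1.6183) x1=(1.2069)
step 7: x0=(1.6170) x1=(1.1954)
step 8: x0=(1.6159) x1=(1.1837)
step 9: x0=(1.6149) x1=(1.1716)
step 10: x0=(1.6141) x1=(1.1594)
step 11: x0=(1.6135) x1=(1.1468)
step 12: x0=(1.6131) x1=(1.1341)
step 13: x0=(1.6128) x1=(1.1210)
step 14: x0=(1.6127) x1=(1.1078)
step 15: x0=(1.6127) x1=(1.0943)
step 16: x0=(1.6129) x1=(1.0805)
step 17: x0=(1.6132) x1=(1.0666)
step 18: x0=(1.6137) x1=(1.0524)
step 19: x0=(1.6143) x1=(1.0380)
step 20: x0=(1.6151) x1=(1.0234)
step 21: x0=(1.6159) x1=(1.0086)
step 22: x0=(1.6170) x1=(0.9937)
step 23: x0=(1.6181) x1=(0.9785)
step 24: x0=(1.6194) x1=(0.9631)
step 25: x0=(1.6207) x1=(0.9476)
step 26: x0=(1.6222) x1=(0.9319)
step 27: x0=(1.6238) x1=(0.9161)
step 28: x0=(1.6255) x1=(0.9001)
step 29: x0=(1.6273) x1=(0.8839)
step 30: x0=(1.6292) x1=(0.8676)
step 31: x0=(1.6312) x1=(0.8512)
step 32: x0=(1.6333) x1=(0.8346)
step 33: x0=(1.6354) x1=(0.8179)
step 34: x0=(1.6376) x1=(0.8011)
step 35: x0=(1.6399) x1=(0.7842)
step 36: x0=(1.6423) x1=(0.7673)
step 37: x0=(1.6447) x1=(0.7502)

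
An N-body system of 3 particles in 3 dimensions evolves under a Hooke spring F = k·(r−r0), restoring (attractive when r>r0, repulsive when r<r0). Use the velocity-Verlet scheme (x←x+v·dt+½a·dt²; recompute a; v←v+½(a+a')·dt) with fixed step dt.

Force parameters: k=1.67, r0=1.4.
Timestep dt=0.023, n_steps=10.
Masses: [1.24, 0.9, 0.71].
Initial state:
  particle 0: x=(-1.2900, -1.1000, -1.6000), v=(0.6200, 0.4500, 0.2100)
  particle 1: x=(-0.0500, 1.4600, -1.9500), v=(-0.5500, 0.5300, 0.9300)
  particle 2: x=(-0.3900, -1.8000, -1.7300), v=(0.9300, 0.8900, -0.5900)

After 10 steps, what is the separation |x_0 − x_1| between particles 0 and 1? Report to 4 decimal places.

step 0: x0=(-1.2900, -1.1000, -1.6000) x1=(-0.0500, 1.4600, -1.9500) x2=(-0.3900, -1.8000, -1.7300)
step 1: x0=(-1.2756, -1.0891, -1.5952) x1=(-0.0631, 1.4706, -1.9285) x2=(-0.3684, -1.7785, -1.7437)
step 2: x0=(-1.2609, -1.0772, -1.5905) x1=(-0.0769, 1.4782, -1.9067) x2=(-0.3463, -1.7548, -1.7575)
step 3: x0=(-1.2459, -1.0643, -1.5860) x1=(-0.0915, 1.4826, -1.8846) x2=(-0.3237, -1.7290, -1.7715)
step 4: x0=(-1.2306, -1.0503, -1.5814) x1=(-0.1067, 1.4840, -1.8623) x2=(-0.3008, -1.7012, -1.7856)
step 5: x0=(-1.2151, -1.0354, -1.5770) x1=(-0.1227, 1.4824, -1.8399) x2=(-0.2775, -1.6713, -1.7998)
step 6: x0=(-1.1993, -1.0195, -1.5726) x1=(-0.1392, 1.4779, -1.8173) x2=(-0.2538, -1.6394, -1.8142)
step 7: x0=(-1.1833, -1.0026, -1.5683) x1=(-0.1563, 1.4705, -1.7946) x2=(-0.2298, -1.6055, -1.8285)
step 8: x0=(-1.1671, -0.9848, -1.5640) x1=(-0.1739, 1.4603, -1.7718) x2=(-0.2054, -1.5697, -1.8430)
step 9: x0=(-1.1507, -0.9661, -1.5597) x1=(-0.1920, 1.4474, -1.7490) x2=(-0.1809, -1.5320, -1.8574)
step 10: x0=(-1.1341, -0.9465, -1.5555) x1=(-0.2106, 1.4318, -1.7261) x2=(-0.1561, -1.4924, -1.8719)

2.5570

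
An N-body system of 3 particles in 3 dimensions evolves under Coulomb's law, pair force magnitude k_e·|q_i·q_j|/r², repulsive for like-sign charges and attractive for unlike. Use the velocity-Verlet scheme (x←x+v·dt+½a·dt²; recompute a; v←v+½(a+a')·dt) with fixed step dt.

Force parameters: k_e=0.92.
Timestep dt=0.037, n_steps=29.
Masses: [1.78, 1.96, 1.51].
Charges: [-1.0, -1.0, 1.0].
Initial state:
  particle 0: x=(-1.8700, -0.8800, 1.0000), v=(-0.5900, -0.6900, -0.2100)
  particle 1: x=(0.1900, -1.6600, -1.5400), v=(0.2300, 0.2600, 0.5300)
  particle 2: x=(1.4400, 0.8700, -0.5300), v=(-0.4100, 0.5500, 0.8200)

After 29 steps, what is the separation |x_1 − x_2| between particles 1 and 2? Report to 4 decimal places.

step 0: x0=(-1.8700, -0.8800, 1.0000) x1=(0.1900, -1.6600, -1.5400) x2=(1.4400, 0.8700, -0.5300)
step 1: x0=(-1.8918, -0.9055, 0.9922) x1=(0.1985, -1.6504, -1.5204) x2=(1.4248, 0.8903, -0.4997)
step 2: x0=(-1.9137, -0.9310, 0.9845) x1=(0.2071, -1.6407, -1.5008) x2=(1.4095, 0.9105, -0.4693)
step 3: x0=(-1.9355, -0.9564, 0.9768) x1=(0.2158, -1.6309, -1.4813) x2=(1.3941, 0.9306, -0.4390)
step 4: x0=(-1.9574, -0.9819, 0.9692) x1=(0.2246, -1.6211, -1.4617) x2=(1.3787, 0.9506, -0.4087)
step 5: x0=(-1.9792, -1.0072, 0.9615) x1=(0.2334, -1.6113, -1.4422) x2=(1.3632, 0.9705, -0.3785)
step 6: x0=(-2.0011, -1.0326, 0.9540) x1=(0.2422, -1.6014, -1.4227) x2=(1.3476, 0.9903, -0.3482)
step 7: x0=(-2.0229, -1.0579, 0.9464) x1=(0.2512, -1.5915, -1.4032) x2=(1.3319, 1.0100, -0.3180)
step 8: x0=(-2.0448, -1.0832, 0.9389) x1=(0.2602, -1.5815, -1.3837) x2=(1.3162, 1.0295, -0.2877)
step 9: x0=(-2.0667, -1.1085, 0.9314) x1=(0.2692, -1.5714, -1.3642) x2=(1.3003, 1.0490, -0.2575)
step 10: x0=(-2.0886, -1.1337, 0.9239) x1=(0.2784, -1.5613, -1.3448) x2=(1.2845, 1.0684, -0.2273)
step 11: x0=(-2.1106, -1.1589, 0.9165) x1=(0.2875, -1.5512, -1.3254) x2=(1.2685, 1.0877, -0.1972)
step 12: x0=(-2.1325, -1.1841, 0.9091) x1=(0.2968, -1.5410, -1.3059) x2=(1.2525, 1.1069, -0.1670)
step 13: x0=(-2.1544, -1.2092, 0.9017) x1=(0.3061, -1.5307, -1.2865) x2=(1.2364, 1.1259, -0.1369)
step 14: x0=(-2.1764, -1.2343, 0.8944) x1=(0.3155, -1.5204, -1.2671) x2=(1.2203, 1.1449, -0.1068)
step 15: x0=(-2.1984, -1.2594, 0.8871) x1=(0.3250, -1.5101, -1.2478) x2=(1.2041, 1.1637, -0.0767)
step 16: x0=(-2.2204, -1.2845, 0.8798) x1=(0.3345, -1.4996, -1.2284) x2=(1.1878, 1.1825, -0.0467)
step 17: x0=(-2.2424, -1.3095, 0.8726) x1=(0.3441, -1.4892, -1.2090) x2=(1.1715, 1.2011, -0.0166)
step 18: x0=(-2.2645, -1.3345, 0.8654) x1=(0.3537, -1.4786, -1.1897) x2=(1.1551, 1.2197, 0.0134)
step 19: x0=(-2.2865, -1.3595, 0.8582) x1=(0.3634, -1.4680, -1.1703) x2=(1.1386, 1.2381, 0.0433)
step 20: x0=(-2.3086, -1.3844, 0.8511) x1=(0.3732, -1.4574, -1.1510) x2=(1.1221, 1.2565, 0.0733)
step 21: x0=(-2.3307, -1.4094, 0.8440) x1=(0.3831, -1.4467, -1.1317) x2=(1.1055, 1.2747, 0.1032)
step 22: x0=(-2.3529, -1.4343, 0.8369) x1=(0.3929, -1.4359, -1.1123) x2=(1.0889, 1.2928, 0.1331)
step 23: x0=(-2.3750, -1.4592, 0.8299) x1=(0.4029, -1.4251, -1.0930) x2=(1.0723, 1.3108, 0.1630)
step 24: x0=(-2.3972, -1.4840, 0.8229) x1=(0.4129, -1.4142, -1.0737) x2=(1.0555, 1.3288, 0.1928)
step 25: x0=(-2.4194, -1.5089, 0.8159) x1=(0.4230, -1.4032, -1.0544) x2=(1.0388, 1.3466, 0.2226)
step 26: x0=(-2.4416, -1.5337, 0.8089) x1=(0.4332, -1.3922, -1.0351) x2=(1.0219, 1.3643, 0.2524)
step 27: x0=(-2.4639, -1.5585, 0.8020) x1=(0.4434, -1.3811, -1.0158) x2=(1.0051, 1.3819, 0.2821)
step 28: x0=(-2.4862, -1.5833, 0.7951) x1=(0.4536, -1.3700, -0.9965) x2=(0.9882, 1.3994, 0.3118)
step 29: x0=(-2.5085, -1.6081, 0.7883) x1=(0.4639, -1.3588, -0.9772) x2=(0.9712, 1.4168, 0.3415)

3.1145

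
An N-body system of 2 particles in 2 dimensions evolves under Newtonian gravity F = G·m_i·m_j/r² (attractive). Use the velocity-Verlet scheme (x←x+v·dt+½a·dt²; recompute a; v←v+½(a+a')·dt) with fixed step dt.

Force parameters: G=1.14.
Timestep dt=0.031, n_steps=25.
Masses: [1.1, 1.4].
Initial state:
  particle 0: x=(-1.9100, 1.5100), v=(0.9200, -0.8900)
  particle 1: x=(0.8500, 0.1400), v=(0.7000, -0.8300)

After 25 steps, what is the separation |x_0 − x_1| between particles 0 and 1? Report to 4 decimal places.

2.8134

step 0: x0=(-1.9100, 1.5100) x1=(0.8500, 0.1400)
step 1: x0=(-1.8814, 1.4824) x1=(0.8716, 0.1143)
step 2: x0=(-1.8527, 1.4547) x1=(0.8932, 0.0887)
step 3: x0=(-1.8238, 1.4269) x1=(0.9146, 0.0631)
step 4: x0=(-1.7948, 1.3991) x1=(0.9359, 0.0375)
step 5: x0=(-1.7656, 1.3711) x1=(0.9571, 0.0121)
step 6: x0=(-1.7363, 1.3432) x1=(0.9781, -0.0134)
step 7: x0=(-1.7068, 1.3151) x1=(0.9991, -0.0387)
step 8: x0=(-1.6772, 1.2869) x1=(1.0199, -0.0640)
step 9: x0=(-1.6474, 1.2587) x1=(1.0406, -0.0892)
step 10: x0=(-1.6174, 1.2304) x1=(1.0612, -0.1144)
step 11: x0=(-1.5874, 1.2021) x1=(1.0817, -0.1395)
step 12: x0=(-1.5571, 1.1736) x1=(1.1021, -0.1646)
step 13: x0=(-1.5267, 1.1451) x1=(1.1223, -0.1896)
step 14: x0=(-1.4962, 1.1165) x1=(1.1424, -0.2145)
step 15: x0=(-1.4655, 1.0878) x1=(1.1624, -0.2394)
step 16: x0=(-1.4346, 1.0591) x1=(1.1822, -0.2642)
step 17: x0=(-1.4036, 1.0302) x1=(1.2020, -0.2890)
step 18: x0=(-1.3725, 1.0013) x1=(1.2216, -0.3136)
step 19: x0=(-1.3411, 0.9723) x1=(1.2411, -0.3383)
step 20: x0=(-1.3096, 0.9432) x1=(1.2604, -0.3628)
step 21: x0=(-1.2779, 0.9140) x1=(1.2797, -0.3873)
step 22: x0=(-1.2461, 0.8848) x1=(1.2988, -0.4117)
step 23: x0=(-1.2141, 0.8554) x1=(1.3177, -0.4361)
step 24: x0=(-1.1819, 0.8260) x1=(1.3366, -0.4604)
step 25: x0=(-1.1496, 0.7965) x1=(1.3553, -0.4846)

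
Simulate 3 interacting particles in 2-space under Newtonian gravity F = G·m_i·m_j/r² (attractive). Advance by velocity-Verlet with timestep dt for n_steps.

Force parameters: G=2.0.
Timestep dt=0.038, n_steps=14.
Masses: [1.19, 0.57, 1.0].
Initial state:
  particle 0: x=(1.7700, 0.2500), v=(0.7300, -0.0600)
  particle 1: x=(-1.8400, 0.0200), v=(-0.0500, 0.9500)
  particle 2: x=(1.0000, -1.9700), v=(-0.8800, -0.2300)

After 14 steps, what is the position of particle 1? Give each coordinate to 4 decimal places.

step 0: x0=(1.7700, 0.2500) x1=(-1.8400, 0.0200) x2=(1.0000, -1.9700)
step 1: x0=(1.7976, 0.2475) x1=(-1.8417, 0.0560) x2=(0.9666, -1.9784)
step 2: x0=(1.8249, 0.2445) x1=(-1.8429, 0.0920) x2=(0.9333, -1.9862)
step 3: x0=(1.8519, 0.2410) x1=(-1.8437, 0.1277) x2=(0.9001, -1.9933)
step 4: x0=(1.8785, 0.2370) x1=(-1.8440, 0.1634) x2=(0.8671, -1.9998)
step 5: x0=(1.9049, 0.2326) x1=(-1.8439, 0.1989) x2=(0.8341, -2.0057)
step 6: x0=(1.9309, 0.2278) x1=(-1.8433, 0.2342) x2=(0.8013, -2.0110)
step 7: x0=(1.9566, 0.2226) x1=(-1.8424, 0.2694) x2=(0.7687, -2.0157)
step 8: x0=(1.9820, 0.2170) x1=(-1.8410, 0.3044) x2=(0.7362, -2.0199)
step 9: x0=(2.0071, 0.2110) x1=(-1.8392, 0.3393) x2=(0.7038, -2.0235)
step 10: x0=(2.0318, 0.2047) x1=(-1.8370, 0.3740) x2=(0.6716, -2.0266)
step 11: x0=(2.0562, 0.1979) x1=(-1.8344, 0.4085) x2=(0.6396, -2.0291)
step 12: x0=(2.0803, 0.1909) x1=(-1.8314, 0.4428) x2=(0.6077, -2.0312)
step 13: x0=(2.1040, 0.1835) x1=(-1.8280, 0.4770) x2=(0.5760, -2.0327)
step 14: x0=(2.1274, 0.1758) x1=(-1.8243, 0.5109) x2=(0.5445, -2.0338)

(-1.8243, 0.5109)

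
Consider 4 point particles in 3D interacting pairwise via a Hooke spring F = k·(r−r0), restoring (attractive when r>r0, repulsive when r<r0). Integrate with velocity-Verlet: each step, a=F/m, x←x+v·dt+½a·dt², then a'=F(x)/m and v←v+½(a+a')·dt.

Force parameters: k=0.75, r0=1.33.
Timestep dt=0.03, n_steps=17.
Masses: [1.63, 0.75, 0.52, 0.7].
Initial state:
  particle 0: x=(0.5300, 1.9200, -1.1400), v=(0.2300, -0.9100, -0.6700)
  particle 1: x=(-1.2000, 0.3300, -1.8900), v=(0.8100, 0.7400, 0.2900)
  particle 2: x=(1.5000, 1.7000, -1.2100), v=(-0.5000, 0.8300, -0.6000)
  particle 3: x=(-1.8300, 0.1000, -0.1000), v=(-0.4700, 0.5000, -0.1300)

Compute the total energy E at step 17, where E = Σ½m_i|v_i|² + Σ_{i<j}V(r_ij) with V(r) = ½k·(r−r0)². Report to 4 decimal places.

7.5508

step 0: x0=(0.5300, 1.9200, -1.1400) x1=(-1.2000, 0.3300, -1.8900) x2=(1.5000, 1.7000, -1.2100) x3=(-1.8300, 0.1000, -0.1000)
step 1: x0=(0.5364, 1.8923, -1.1600) x1=(-1.1747, 0.3529, -1.8807) x2=(1.4828, 1.7237, -1.2278) x3=(-1.8423, 0.1160, -0.1048)
step 2: x0=(0.5417, 1.8640, -1.1800) x1=(-1.1476, 0.3770, -1.8703) x2=(1.4613, 1.7449, -1.2451) x3=(-1.8510, 0.1342, -0.1114)
step 3: x0=(0.5460, 1.8350, -1.1997) x1=(-1.1187, 0.4023, -1.8589) x2=(1.4356, 1.7636, -1.2620) x3=(-1.8560, 0.1543, -0.1199)
step 4: x0=(0.5493, 1.8054, -1.2193) x1=(-1.0881, 0.4287, -1.8464) x2=(1.4058, 1.7800, -1.2784) x3=(-1.8574, 0.1765, -0.1301)
step 5: x0=(0.5515, 1.7751, -1.2388) x1=(-1.0559, 0.4563, -1.8330) x2=(1.3721, 1.7941, -1.2942) x3=(-1.8553, 0.2007, -0.1422)
step 6: x0=(0.5527, 1.7443, -1.2581) x1=(-1.0222, 0.4848, -1.8186) x2=(1.3347, 1.8060, -1.3095) x3=(-1.8495, 0.2268, -0.1561)
step 7: x0=(0.5529, 1.7129, -1.2771) x1=(-0.9871, 0.5144, -1.8034) x2=(1.2938, 1.8156, -1.3242) x3=(-1.8403, 0.2548, -0.1718)
step 8: x0=(0.5521, 1.6810, -1.2960) x1=(-0.9507, 0.5448, -1.7874) x2=(1.2495, 1.8233, -1.3384) x3=(-1.8276, 0.2846, -0.1892)
step 9: x0=(0.5503, 1.6485, -1.3147) x1=(-0.9132, 0.5760, -1.7707) x2=(1.2021, 1.8290, -1.3519) x3=(-1.8115, 0.3161, -0.2084)
step 10: x0=(0.5475, 1.6156, -1.3332) x1=(-0.8746, 0.6080, -1.7533) x2=(1.1518, 1.8330, -1.3647) x3=(-1.7921, 0.3493, -0.2292)
step 11: x0=(0.5437, 1.5821, -1.3515) x1=(-0.8350, 0.6407, -1.7353) x2=(1.0988, 1.8353, -1.3770) x3=(-1.7695, 0.3842, -0.2516)
step 12: x0=(0.5391, 1.5482, -1.3695) x1=(-0.7947, 0.6739, -1.7167) x2=(1.0433, 1.8363, -1.3885) x3=(-1.7439, 0.4205, -0.2757)
step 13: x0=(0.5336, 1.5139, -1.3873) x1=(-0.7537, 0.7076, -1.6977) x2=(0.9855, 1.8360, -1.3995) x3=(-1.7152, 0.4583, -0.3012)
step 14: x0=(0.5273, 1.4790, -1.4049) x1=(-0.7121, 0.7418, -1.6782) x2=(0.9257, 1.8348, -1.4097) x3=(-1.6837, 0.4975, -0.3282)
step 15: x0=(0.5202, 1.4437, -1.4223) x1=(-0.6702, 0.7763, -1.6584) x2=(0.8640, 1.8327, -1.4192) x3=(-1.6495, 0.5379, -0.3566)
step 16: x0=(0.5125, 1.4080, -1.4395) x1=(-0.6279, 0.8110, -1.6383) x2=(0.8006, 1.8301, -1.4281) x3=(-1.6128, 0.5795, -0.3864)
step 17: x0=(0.5041, 1.3719, -1.4565) x1=(-0.5856, 0.8460, -1.6179) x2=(0.7356, 1.8272, -1.4363) x3=(-1.5737, 0.6222, -0.4173)
step 0 velocities: v0=(0.2300, -0.9100, -0.6700) v1=(0.8100, 0.7400, 0.2900) v2=(-0.5000, 0.8300, -0.6000) v3=(-0.4700, 0.5000, -0.1300)
step 0: KE=2.0752, PE=5.4785, E=7.5537
step 17 velocities: v0=(-0.2863, -1.2125, -0.5629) v1=(1.4128, 1.1664, 0.6816) v2=(-2.1898, -0.0996, -0.2610) v3=(1.3417, 1.4380, -1.0508)
step 17: KE=5.9633, PE=1.5875, E=7.5508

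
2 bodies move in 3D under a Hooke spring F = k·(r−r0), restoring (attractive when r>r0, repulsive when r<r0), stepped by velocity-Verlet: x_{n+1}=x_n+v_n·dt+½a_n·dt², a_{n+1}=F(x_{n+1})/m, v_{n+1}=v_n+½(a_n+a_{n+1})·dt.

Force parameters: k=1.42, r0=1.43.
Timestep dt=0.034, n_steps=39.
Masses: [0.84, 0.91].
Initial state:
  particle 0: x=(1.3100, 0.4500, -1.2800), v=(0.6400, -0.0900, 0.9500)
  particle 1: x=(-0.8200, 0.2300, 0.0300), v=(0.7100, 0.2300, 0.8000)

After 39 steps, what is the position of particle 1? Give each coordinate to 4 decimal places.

step 0: x0=(1.3100, 0.4500, -1.2800) x1=(-0.8200, 0.2300, 0.0300)
step 1: x0=(1.3309, 0.4468, -1.2471) x1=(-0.7950, 0.2379, 0.0567)
step 2: x0=(1.3499, 0.4435, -1.2132) x1=(-0.7684, 0.2460, 0.0824)
step 3: x0=(1.3673, 0.4400, -1.1782) x1=(-0.7402, 0.2542, 0.1071)
step 4: x0=(1.3829, 0.4364, -1.1421) x1=(-0.7103, 0.2626, 0.1308)
step 5: x0=(1.3967, 0.4326, -1.1050) x1=(-0.6789, 0.2710, 0.1535)
step 6: x0=(1.4089, 0.4287, -1.0668) x1=(-0.6460, 0.2797, 0.1753)
step 7: x0=(1.4195, 0.4246, -1.0277) x1=(-0.6115, 0.2884, 0.1962)
step 8: x0=(1.4285, 0.4205, -0.9877) x1=(-0.5756, 0.2972, 0.2163)
step 9: x0=(1.4360, 0.4163, -0.9467) x1=(-0.5382, 0.3061, 0.2354)
step 10: x0=(1.4420, 0.4119, -0.9048) x1=(-0.4995, 0.3151, 0.2538)
step 11: x0=(1.4466, 0.4076, -0.8621) x1=(-0.4596, 0.3241, 0.2714)
step 12: x0=(1.4499, 0.4031, -0.8186) x1=(-0.4184, 0.3332, 0.2883)
step 13: x0=(1.4519, 0.3986, -0.7744) x1=(-0.3760, 0.3424, 0.3045)
step 14: x0=(1.4528, 0.3941, -0.7295) x1=(-0.3326, 0.3515, 0.3201)
step 15: x0=(1.4525, 0.3895, -0.6839) x1=(-0.2882, 0.3607, 0.3350)
step 16: x0=(1.4513, 0.3850, -0.6378) x1=(-0.2429, 0.3699, 0.3495)
step 17: x0=(1.4492, 0.3804, -0.5912) x1=(-0.1967, 0.3792, 0.3634)
step 18: x0=(1.4464, 0.3758, -0.5441) x1=(-0.1498, 0.3884, 0.3769)
step 19: x0=(1.4428, 0.3713, -0.4965) x1=(-0.1022, 0.3976, 0.3901)
step 20: x0=(1.4386, 0.3667, -0.4487) x1=(-0.0542, 0.4068, 0.4029)
step 21: x0=(1.4339, 0.3621, -0.4005) x1=(-0.0056, 0.4160, 0.4155)
step 22: x0=(1.4288, 0.3576, -0.3522) x1=(0.0433, 0.4252, 0.4279)
step 23: x0=(1.4235, 0.3531, -0.3037) x1=(0.0925, 0.4344, 0.4401)
step 24: x0=(1.4180, 0.3486, -0.2551) x1=(0.1418, 0.4435, 0.4523)
step 25: x0=(1.4124, 0.3441, -0.2064) x1=(0.1911, 0.4527, 0.4644)
step 26: x0=(1.4069, 0.3396, -0.1578) x1=(0.2404, 0.4618, 0.4766)
step 27: x0=(1.4016, 0.3350, -0.1093) x1=(0.2896, 0.4710, 0.4888)
step 28: x0=(1.3965, 0.3305, -0.0610) x1=(0.3385, 0.4802, 0.5012)
step 29: x0=(1.3918, 0.3258, -0.0128) x1=(0.3870, 0.4895, 0.5137)
step 30: x0=(1.3876, 0.3211, 0.0351) x1=(0.4351, 0.4988, 0.5265)
step 31: x0=(1.3840, 0.3163, 0.0827) x1=(0.4827, 0.5082, 0.5396)
step 32: x0=(1.3811, 0.3114, 0.1300) x1=(0.5296, 0.5178, 0.5530)
step 33: x0=(1.3789, 0.3062, 0.1768) x1=(0.5758, 0.5275, 0.5667)
step 34: x0=(1.3777, 0.3009, 0.2233) x1=(0.6212, 0.5375, 0.5809)
step 35: x0=(1.3774, 0.2952, 0.2693) x1=(0.6657, 0.5477, 0.5954)
step 36: x0=(1.3781, 0.2891, 0.3148) x1=(0.7093, 0.5583, 0.6104)
step 37: x0=(1.3799, 0.2827, 0.3598) x1=(0.7519, 0.5693, 0.6259)
step 38: x0=(1.3828, 0.2757, 0.4044) x1=(0.7934, 0.5808, 0.6418)
step 39: x0=(1.3870, 0.2680, 0.4485) x1=(0.8338, 0.5928, 0.6581)

(0.8338, 0.5928, 0.6581)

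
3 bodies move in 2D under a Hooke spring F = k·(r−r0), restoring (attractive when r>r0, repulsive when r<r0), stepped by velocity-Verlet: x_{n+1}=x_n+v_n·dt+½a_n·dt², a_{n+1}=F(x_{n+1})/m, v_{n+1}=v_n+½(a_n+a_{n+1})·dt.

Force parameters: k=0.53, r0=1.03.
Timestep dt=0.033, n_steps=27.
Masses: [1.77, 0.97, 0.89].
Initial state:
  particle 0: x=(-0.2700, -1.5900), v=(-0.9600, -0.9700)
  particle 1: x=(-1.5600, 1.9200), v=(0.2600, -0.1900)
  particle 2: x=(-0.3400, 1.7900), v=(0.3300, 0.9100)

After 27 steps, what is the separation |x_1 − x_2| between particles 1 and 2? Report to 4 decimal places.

1.2513

step 0: x0=(-0.2700, -1.5900) x1=(-1.5600, 1.9200) x2=(-0.3400, 1.7900)
step 1: x0=(-0.3018, -1.6212) x1=(-1.5511, 1.9130) x2=(-0.3292, 1.8193)
step 2: x0=(-0.3340, -1.6508) x1=(-1.5415, 1.9044) x2=(-0.3184, 1.8470)
step 3: x0=(-0.3664, -1.6787) x1=(-1.5313, 1.8943) x2=(-0.3078, 1.8731)
step 4: x0=(-0.3991, -1.7050) x1=(-1.5205, 1.8826) x2=(-0.2974, 1.8976)
step 5: x0=(-0.4320, -1.7296) x1=(-1.5091, 1.8694) x2=(-0.2871, 1.9204)
step 6: x0=(-0.4652, -1.7525) x1=(-1.4970, 1.8547) x2=(-0.2770, 1.9416)
step 7: x0=(-0.4985, -1.7737) x1=(-1.4845, 1.8384) x2=(-0.2672, 1.9609)
step 8: x0=(-0.5320, -1.7931) x1=(-1.4714, 1.8205) x2=(-0.2575, 1.9786)
step 9: x0=(-0.5657, -1.8107) x1=(-1.4577, 1.8012) x2=(-0.2482, 1.9944)
step 10: x0=(-0.5995, -1.8267) x1=(-1.4436, 1.7802) x2=(-0.2391, 2.0084)
step 11: x0=(-0.6335, -1.8408) x1=(-1.4290, 1.7578) x2=(-0.2303, 2.0205)
step 12: x0=(-0.6675, -1.8532) x1=(-1.4140, 1.7338) x2=(-0.2218, 2.0308)
step 13: x0=(-0.7016, -1.8638) x1=(-1.3985, 1.7083) x2=(-0.2136, 2.0392)
step 14: x0=(-0.7357, -1.8726) x1=(-1.3826, 1.6814) x2=(-0.2058, 2.0457)
step 15: x0=(-0.7699, -1.8797) x1=(-1.3663, 1.6529) x2=(-0.1984, 2.0503)
step 16: x0=(-0.8040, -1.8850) x1=(-1.3496, 1.6230) x2=(-0.1914, 2.0529)
step 17: x0=(-0.8382, -1.8885) x1=(-1.3326, 1.5917) x2=(-0.1848, 2.0536)
step 18: x0=(-0.8723, -1.8903) x1=(-1.3153, 1.5589) x2=(-0.1787, 2.0524)
step 19: x0=(-0.9063, -1.8903) x1=(-1.2977, 1.5248) x2=(-0.1730, 2.0492)
step 20: x0=(-0.9402, -1.8886) x1=(-1.2798, 1.4892) x2=(-0.1677, 2.0440)
step 21: x0=(-0.9741, -1.8852) x1=(-1.2616, 1.4524) x2=(-0.1630, 2.0369)
step 22: x0=(-1.0078, -1.8800) x1=(-1.2432, 1.4142) x2=(-0.1588, 2.0278)
step 23: x0=(-1.0413, -1.8732) x1=(-1.2246, 1.3747) x2=(-0.1551, 2.0168)
step 24: x0=(-1.0747, -1.8647) x1=(-1.2058, 1.3340) x2=(-0.1520, 2.0039)
step 25: x0=(-1.1079, -1.8546) x1=(-1.1869, 1.2921) x2=(-0.1494, 1.9890)
step 26: x0=(-1.1408, -1.8428) x1=(-1.1678, 1.2489) x2=(-0.1474, 1.9722)
step 27: x0=(-1.1735, -1.8295) x1=(-1.1486, 1.2046) x2=(-0.1460, 1.9534)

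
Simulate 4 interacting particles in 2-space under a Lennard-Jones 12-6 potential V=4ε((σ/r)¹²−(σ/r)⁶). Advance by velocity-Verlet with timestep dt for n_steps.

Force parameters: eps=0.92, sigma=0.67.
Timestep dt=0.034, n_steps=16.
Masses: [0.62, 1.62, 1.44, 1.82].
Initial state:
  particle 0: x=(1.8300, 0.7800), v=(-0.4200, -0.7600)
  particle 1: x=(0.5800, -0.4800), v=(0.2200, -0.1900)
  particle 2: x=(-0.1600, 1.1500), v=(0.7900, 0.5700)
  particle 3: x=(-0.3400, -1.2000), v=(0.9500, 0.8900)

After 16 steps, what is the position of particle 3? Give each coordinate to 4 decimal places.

(0.0035, -0.7838)

step 0: x0=(1.8300, 0.7800) x1=(0.5800, -0.4800) x2=(-0.1600, 1.1500) x3=(-0.3400, -1.2000)
step 1: x0=(1.8157, 0.7541) x1=(0.5873, -0.4866) x2=(-0.1331, 1.1694) x3=(-0.3075, -1.1696)
step 2: x0=(1.8013, 0.7282) x1=(0.5942, -0.4935) x2=(-0.1062, 1.1887) x3=(-0.2747, -1.1389)
step 3: x0=(1.7868, 0.7023) x1=(0.6005, -0.5007) x2=(-0.0793, 1.2080) x3=(-0.2413, -1.1078)
step 4: x0=(1.7722, 0.6762) x1=(0.6060, -0.5085) x2=(-0.0524, 1.2273) x3=(-0.2072, -1.0763)
step 5: x0=(1.7575, 0.6501) x1=(0.6106, -0.5169) x2=(-0.0254, 1.2465) x3=(-0.1723, -1.0441)
step 6: x0=(1.7426, 0.6240) x1=(0.6139, -0.5262) x2=(0.0016, 1.2657) x3=(-0.1362, -1.0111)
step 7: x0=(1.7276, 0.5977) x1=(0.6155, -0.5365) x2=(0.0286, 1.2849) x3=(-0.0985, -0.9771)
step 8: x0=(1.7125, 0.5714) x1=(0.6152, -0.5480) x2=(0.0556, 1.3041) x3=(-0.0591, -0.9420)
step 9: x0=(1.6972, 0.5450) x1=(0.6134, -0.5603) x2=(0.0827, 1.3232) x3=(-0.0184, -0.9062)
step 10: x0=(1.6817, 0.5185) x1=(0.6154, -0.5705) x2=(0.1098, 1.3423) x3=(0.0190, -0.8721)
step 11: x0=(1.6660, 0.4918) x1=(0.6394, -0.5695) x2=(0.1369, 1.3614) x3=(0.0369, -0.8480)
step 12: x0=(1.6500, 0.4650) x1=(0.6889, -0.5567) x2=(0.1641, 1.3804) x3=(0.0321, -0.8342)
step 13: x0=(1.6338, 0.4380) x1=(0.7437, -0.5416) x2=(0.1912, 1.3994) x3=(0.0227, -0.8225)
step 14: x0=(1.6171, 0.4106) x1=(0.7974, -0.5268) x2=(0.2185, 1.4184) x3=(0.0144, -0.8103)
step 15: x0=(1.5998, 0.3827) x1=(0.8491, -0.5126) x2=(0.2457, 1.4373) x3=(0.0081, -0.7974)
step 16: x0=(1.5817, 0.3539) x1=(0.8991, -0.4986) x2=(0.2730, 1.4562) x3=(0.0035, -0.7838)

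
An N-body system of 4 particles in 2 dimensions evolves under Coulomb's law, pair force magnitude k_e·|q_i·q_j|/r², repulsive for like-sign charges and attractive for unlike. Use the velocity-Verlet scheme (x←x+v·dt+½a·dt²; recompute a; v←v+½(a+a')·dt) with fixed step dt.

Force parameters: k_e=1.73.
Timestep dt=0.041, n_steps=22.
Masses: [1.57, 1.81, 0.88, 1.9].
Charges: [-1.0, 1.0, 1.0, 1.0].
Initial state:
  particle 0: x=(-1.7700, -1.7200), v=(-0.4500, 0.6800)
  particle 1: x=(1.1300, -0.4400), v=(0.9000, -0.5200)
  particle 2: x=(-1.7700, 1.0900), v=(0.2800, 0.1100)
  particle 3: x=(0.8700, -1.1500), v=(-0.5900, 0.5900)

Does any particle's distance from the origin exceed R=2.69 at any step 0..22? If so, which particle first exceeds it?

step 0: x0=(-1.7700, -1.7200) x1=(1.1300, -0.4400) x2=(-1.7700, 1.0900) x3=(0.8700, -1.1500)
step 1: x0=(-1.7882, -1.6919) x1=(1.1674, -0.4601) x2=(-1.7588, 1.0945) x3=(0.8453, -1.1271)
step 2: x0=(-1.8061, -1.6635) x1=(1.2060, -0.4776) x2=(-1.7480, 1.0988) x3=(0.8193, -1.1069)
step 3: x0=(-1.8235, -1.6347) x1=(1.2462, -0.4928) x2=(-1.7377, 1.1031) x3=(0.7917, -1.0892)
step 4: x0=(-1.8404, -1.6056) x1=(1.2880, -0.5058) x2=(-1.7280, 1.1072) x3=(0.7623, -1.0738)
step 5: x0=(-1.8570, -1.5761) x1=(1.3317, -0.5170) x2=(-1.7187, 1.1112) x3=(0.7311, -1.0604)
step 6: x0=(-1.8731, -1.5462) x1=(1.3772, -0.5266) x2=(-1.7099, 1.1152) x3=(0.6981, -1.0487)
step 7: x0=(-1.8888, -1.5160) x1=(1.4244, -0.5350) x2=(-1.7016, 1.1189) x3=(0.6633, -1.0384)
step 8: x0=(-1.9041, -1.4854) x1=(1.4732, -0.5424) x2=(-1.6938, 1.1226) x3=(0.6268, -1.0293)
step 9: x0=(-1.9189, -1.4545) x1=(1.5234, -0.5491) x2=(-1.6866, 1.1261) x3=(0.5889, -1.0211)
step 10: x0=(-1.9332, -1.4232) x1=(1.5750, -0.5552) x2=(-1.6798, 1.1295) x3=(0.5496, -1.0137)
step 11: x0=(-1.9471, -1.3915) x1=(1.6277, -0.5609) x2=(-1.6736, 1.1327) x3=(0.5090, -1.0069)
step 12: x0=(-1.9606, -1.3595) x1=(1.6814, -0.5663) x2=(-1.6679, 1.1358) x3=(0.4673, -1.0007)
step 13: x0=(-1.9736, -1.3271) x1=(1.7360, -0.5714) x2=(-1.6627, 1.1387) x3=(0.4247, -0.9950)
step 14: x0=(-1.9861, -1.2943) x1=(1.7914, -0.5763) x2=(-1.6580, 1.1414) x3=(0.3811, -0.9896)
step 15: x0=(-1.9981, -1.2612) x1=(1.8474, -0.5811) x2=(-1.6539, 1.1440) x3=(0.3367, -0.9846)
step 16: x0=(-2.0096, -1.2277) x1=(1.9042, -0.5857) x2=(-1.6503, 1.1464) x3=(0.2916, -0.9800)
step 17: x0=(-2.0206, -1.1938) x1=(1.9615, -0.5903) x2=(-1.6473, 1.1486) x3=(0.2457, -0.9756)
step 18: x0=(-2.0311, -1.1596) x1=(2.0192, -0.5948) x2=(-1.6448, 1.1507) x3=(0.1992, -0.9716)
step 19: x0=(-2.0410, -1.1250) x1=(2.0775, -0.5993) x2=(-1.6429, 1.1525) x3=(0.1521, -0.9677)
step 20: x0=(-2.0504, -1.0900) x1=(2.1361, -0.6038) x2=(-1.6415, 1.1542) x3=(0.1044, -0.9642)
step 21: x0=(-2.0593, -1.0546) x1=(2.1951, -0.6083) x2=(-1.6407, 1.1556) x3=(0.0562, -0.9608)
step 22: x0=(-2.0675, -1.0188) x1=(2.2544, -0.6127) x2=(-1.6404, 1.1568) x3=(0.0074, -0.9577)

no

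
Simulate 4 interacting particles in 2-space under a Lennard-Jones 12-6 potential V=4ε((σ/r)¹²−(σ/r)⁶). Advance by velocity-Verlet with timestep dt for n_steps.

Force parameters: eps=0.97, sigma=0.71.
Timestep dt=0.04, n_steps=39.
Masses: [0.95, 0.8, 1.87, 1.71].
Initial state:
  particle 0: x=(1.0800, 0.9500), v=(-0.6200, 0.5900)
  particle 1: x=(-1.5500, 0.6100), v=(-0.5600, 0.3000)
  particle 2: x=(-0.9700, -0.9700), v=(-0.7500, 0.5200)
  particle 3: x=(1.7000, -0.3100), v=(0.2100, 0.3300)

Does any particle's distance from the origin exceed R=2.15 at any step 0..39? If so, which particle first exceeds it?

yes, particle 1

step 0: x0=(1.0800, 0.9500) x1=(-1.5500, 0.6100) x2=(-0.9700, -0.9700) x3=(1.7000, -0.3100)
step 1: x0=(1.0553, 0.9734) x1=(-1.5724, 0.6219) x2=(-1.0000, -0.9492) x3=(1.7083, -0.2967)
step 2: x0=(1.0308, 0.9964) x1=(-1.5947, 0.6337) x2=(-1.0300, -0.9283) x3=(1.7166, -0.2832)
step 3: x0=(1.0064, 1.0191) x1=(-1.6169, 0.6453) x2=(-1.0601, -0.9073) x3=(1.7247, -0.2695)
step 4: x0=(0.9822, 1.0416) x1=(-1.6391, 0.6568) x2=(-1.0902, -0.8863) x3=(1.7328, -0.2556)
step 5: x0=(0.9581, 1.0638) x1=(-1.6612, 0.6681) x2=(-1.1203, -0.8651) x3=(1.7407, -0.2417)
step 6: x0=(0.9341, 1.0857) x1=(-1.6832, 0.6791) x2=(-1.1504, -0.8439) x3=(1.7486, -0.2276)
step 7: x0=(0.9103, 1.1075) x1=(-1.7052, 0.6900) x2=(-1.1805, -0.8227) x3=(1.7565, -0.2133)
step 8: x0=(0.8866, 1.1290) x1=(-1.7271, 0.7007) x2=(-1.2107, -0.8013) x3=(1.7642, -0.1990)
step 9: x0=(0.8629, 1.1504) x1=(-1.7489, 0.7112) x2=(-1.2409, -0.7798) x3=(1.7719, -0.1846)
step 10: x0=(0.8394, 1.1717) x1=(-1.7706, 0.7215) x2=(-1.2712, -0.7583) x3=(1.7796, -0.1702)
step 11: x0=(0.8159, 1.1928) x1=(-1.7922, 0.7315) x2=(-1.3014, -0.7366) x3=(1.7872, -0.1556)
step 12: x0=(0.7925, 1.2138) x1=(-1.8137, 0.7412) x2=(-1.3317, -0.7148) x3=(1.7947, -0.1410)
step 13: x0=(0.7692, 1.2347) x1=(-1.8352, 0.7507) x2=(-1.3621, -0.6929) x3=(1.8022, -0.1263)
step 14: x0=(0.7460, 1.2555) x1=(-1.8565, 0.7599) x2=(-1.3925, -0.6709) x3=(1.8097, -0.1116)
step 15: x0=(0.7228, 1.2763) x1=(-1.8777, 0.7687) x2=(-1.4229, -0.6487) x3=(1.8171, -0.0968)
step 16: x0=(0.6996, 1.2969) x1=(-1.8988, 0.7772) x2=(-1.4534, -0.6264) x3=(1.8245, -0.0820)
step 17: x0=(0.6765, 1.3175) x1=(-1.9198, 0.7854) x2=(-1.4839, -0.6039) x3=(1.8318, -0.0672)
step 18: x0=(0.6534, 1.3380) x1=(-1.9406, 0.7931) x2=(-1.5145, -0.5812) x3=(1.8392, -0.0523)
step 19: x0=(0.6304, 1.3584) x1=(-1.9613, 0.8004) x2=(-1.5451, -0.5584) x3=(1.8465, -0.0374)
step 20: x0=(0.6075, 1.3788) x1=(-1.9818, 0.8073) x2=(-1.5758, -0.5354) x3=(1.8537, -0.0224)
step 21: x0=(0.5845, 1.3992) x1=(-2.0022, 0.8136) x2=(-1.6065, -0.5121) x3=(1.8610, -0.0074)
step 22: x0=(0.5616, 1.4195) x1=(-2.0224, 0.8194) x2=(-1.6374, -0.4886) x3=(1.8682, 0.0076)
step 23: x0=(0.5387, 1.4397) x1=(-2.0425, 0.8245) x2=(-1.6683, -0.4648) x3=(1.8754, 0.0226)
step 24: x0=(0.5158, 1.4600) x1=(-2.0623, 0.8289) x2=(-1.6993, -0.4408) x3=(1.8826, 0.0376)
step 25: x0=(0.4930, 1.4801) x1=(-2.0818, 0.8326) x2=(-1.7303, -0.4163) x3=(1.8898, 0.0527)
step 26: x0=(0.4702, 1.5003) x1=(-2.1012, 0.8354) x2=(-1.7615, -0.3916) x3=(1.8970, 0.0677)
step 27: x0=(0.4474, 1.5204) x1=(-2.1202, 0.8372) x2=(-1.7928, -0.3663) x3=(1.9041, 0.0828)
step 28: x0=(0.4246, 1.5405) x1=(-2.1389, 0.8378) x2=(-1.8243, -0.3406) x3=(1.9112, 0.0979)
step 29: x0=(0.4018, 1.5606) x1=(-2.1573, 0.8372) x2=(-1.8558, -0.3144) x3=(1.9184, 0.1130)
step 30: x0=(0.3791, 1.5807) x1=(-2.1753, 0.8349) x2=(-1.8876, -0.2874) x3=(1.9255, 0.1281)
step 31: x0=(0.3563, 1.6007) x1=(-2.1927, 0.8309) x2=(-1.9196, -0.2597) x3=(1.9326, 0.1432)
step 32: x0=(0.3336, 1.6207) x1=(-2.2097, 0.8246) x2=(-1.9518, -0.2311) x3=(1.9397, 0.1584)
step 33: x0=(0.3108, 1.6407) x1=(-2.2259, 0.8156) x2=(-1.9842, -0.2012) x3=(1.9467, 0.1735)
step 34: x0=(0.2881, 1.6607) x1=(-2.2413, 0.8032) x2=(-2.0171, -0.1699) x3=(1.9538, 0.1887)
step 35: x0=(0.2654, 1.6807) x1=(-2.2557, 0.7864) x2=(-2.0503, -0.1367) x3=(1.9609, 0.2038)
step 36: x0=(0.2427, 1.7006) x1=(-2.2689, 0.7641) x2=(-2.0841, -0.1012) x3=(1.9679, 0.2190)
step 37: x0=(0.2200, 1.7205) x1=(-2.2807, 0.7353) x2=(-2.1185, -0.0629) x3=(1.9750, 0.2342)
step 38: x0=(0.1973, 1.7405) x1=(-2.2919, 0.7036) x2=(-2.1531, -0.0233) x3=(1.9820, 0.2493)
step 39: x0=(0.1746, 1.7604) x1=(-2.3082, 0.6988) x2=(-2.1855, 0.0047) x3=(1.9890, 0.2645)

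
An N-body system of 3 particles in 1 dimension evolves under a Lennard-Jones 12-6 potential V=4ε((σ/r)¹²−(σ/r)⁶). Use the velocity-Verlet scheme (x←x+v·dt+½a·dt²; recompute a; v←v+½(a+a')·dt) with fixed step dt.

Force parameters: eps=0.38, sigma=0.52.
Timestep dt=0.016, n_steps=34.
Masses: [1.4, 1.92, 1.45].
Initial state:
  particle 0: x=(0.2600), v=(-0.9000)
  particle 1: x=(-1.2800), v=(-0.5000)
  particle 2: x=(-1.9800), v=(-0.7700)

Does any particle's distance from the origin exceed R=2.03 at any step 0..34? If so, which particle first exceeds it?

yes, particle 2

step 0: x0=(0.2600) x1=(-1.2800) x2=(-1.9800)
step 1: x0=(0.2456) x1=(-1.2881) x2=(-1.9922)
step 2: x0=(0.2312) x1=(-1.2964) x2=(-2.0041)
step 3: x0=(0.2168) x1=(-1.3048) x2=(-2.0158)
step 4: x0=(0.2024) x1=(-1.3135) x2=(-2.0273)
step 5: x0=(0.1880) x1=(-1.3223) x2=(-2.0385)
step 6: x0=(0.1736) x1=(-1.3313) x2=(-2.0495)
step 7: x0=(0.1592) x1=(-1.3405) x2=(-2.0602)
step 8: x0=(0.1447) x1=(-1.3498) x2=(-2.0708)
step 9: x0=(0.1303) x1=(-1.3594) x2=(-2.0811)
step 10: x0=(0.1159) x1=(-1.3690) x2=(-2.0911)
step 11: x0=(0.1015) x1=(-1.3789) x2=(-2.1010)
step 12: x0=(0.0871) x1=(-1.3889) x2=(-2.1106)
step 13: x0=(0.0726) x1=(-1.3991) x2=(-2.1200)
step 14: x0=(0.0582) x1=(-1.4094) x2=(-2.1292)
step 15: x0=(0.0438) x1=(-1.4200) x2=(-2.1382)
step 16: x0=(0.0293) x1=(-1.4307) x2=(-2.1469)
step 17: x0=(0.0149) x1=(-1.4415) x2=(-2.1554)
step 18: x0=(0.0005) x1=(-1.4526) x2=(-2.1636)
step 19: x0=(-0.0140) x1=(-1.4638) x2=(-2.1716)
step 20: x0=(-0.0284) x1=(-1.4752) x2=(-2.1794)
step 21: x0=(-0.0429) x1=(-1.4868) x2=(-2.1869)
step 22: x0=(-0.0573) x1=(-1.4986) x2=(-2.1942)
step 23: x0=(-0.0717) x1=(-1.5106) x2=(-2.2011)
step 24: x0=(-0.0862) x1=(-1.5228) x2=(-2.2079)
step 25: x0=(-0.1007) x1=(-1.5352) x2=(-2.2143)
step 26: x0=(-0.1151) x1=(-1.5478) x2=(-2.2205)
step 27: x0=(-0.1296) x1=(-1.5606) x2=(-2.2263)
step 28: x0=(-0.1440) x1=(-1.5737) x2=(-2.2319)
step 29: x0=(-0.1585) x1=(-1.5869) x2=(-2.2372)
step 30: x0=(-0.1730) x1=(-1.6005) x2=(-2.2421)
step 31: x0=(-0.1875) x1=(-1.6142) x2=(-2.2468)
step 32: x0=(-0.2019) x1=(-1.6282) x2=(-2.2511)
step 33: x0=(-0.2164) x1=(-1.6423) x2=(-2.2552)
step 34: x0=(-0.2309) x1=(-1.6567) x2=(-2.2590)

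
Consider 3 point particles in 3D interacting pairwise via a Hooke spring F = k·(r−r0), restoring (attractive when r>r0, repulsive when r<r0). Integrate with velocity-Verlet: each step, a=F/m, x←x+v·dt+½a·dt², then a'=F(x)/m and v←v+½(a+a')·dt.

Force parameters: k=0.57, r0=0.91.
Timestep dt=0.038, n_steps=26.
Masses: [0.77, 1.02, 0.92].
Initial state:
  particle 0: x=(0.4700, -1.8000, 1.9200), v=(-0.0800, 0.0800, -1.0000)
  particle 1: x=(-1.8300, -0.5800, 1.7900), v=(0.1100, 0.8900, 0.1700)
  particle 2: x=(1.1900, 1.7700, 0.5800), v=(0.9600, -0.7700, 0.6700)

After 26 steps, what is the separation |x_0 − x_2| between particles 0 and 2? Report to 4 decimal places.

1.5288

step 0: x0=(0.4700, -1.8000, 1.9200) x1=(-1.8300, -0.5800, 1.7900) x2=(1.1900, 1.7700, 0.5800)
step 1: x0=(0.4665, -1.7951, 1.8814) x1=(-1.8243, -0.5458, 1.7961) x2=(1.2252, 1.7387, 0.6063)
step 2: x0=(0.4619, -1.7864, 1.8417) x1=(-1.8154, -0.5108, 1.8015) x2=(1.2578, 1.7034, 0.6344)
step 3: x0=(0.4565, -1.7740, 1.8010) x1=(-1.8035, -0.4751, 1.8063) x2=(1.2877, 1.6642, 0.6640)
step 4: x0=(0.4501, -1.7579, 1.7594) x1=(-1.7885, -0.4387, 1.8103) x2=(1.3149, 1.6213, 0.6952)
step 5: x0=(0.4429, -1.7382, 1.7170) x1=(-1.7703, -0.4018, 1.8135) x2=(1.3394, 1.5746, 0.7279)
step 6: x0=(0.4348, -1.7150, 1.6738) x1=(-1.7491, -0.3643, 1.8161) x2=(1.3612, 1.5244, 0.7620)
step 7: x0=(0.4260, -1.6882, 1.6300) x1=(-1.7249, -0.3264, 1.8180) x2=(1.3802, 1.4708, 0.7974)
step 8: x0=(0.4165, -1.6580, 1.5857) x1=(-1.6976, -0.2881, 1.8191) x2=(1.3966, 1.4138, 0.8340)
step 9: x0=(0.4062, -1.6245, 1.5410) x1=(-1.6674, -0.2495, 1.8195) x2=(1.4102, 1.3538, 0.8718)
step 10: x0=(0.3953, -1.5878, 1.4960) x1=(-1.6342, -0.2106, 1.8192) x2=(1.4211, 1.2907, 0.9107)
step 11: x0=(0.3839, -1.5480, 1.4507) x1=(-1.5982, -0.1716, 1.8182) x2=(1.4294, 1.2249, 0.9505)
step 12: x0=(0.3718, -1.5052, 1.4053) x1=(-1.5594, -0.1324, 1.8165) x2=(1.4350, 1.1564, 0.9912)
step 13: x0=(0.3593, -1.4596, 1.3599) x1=(-1.5178, -0.0931, 1.8141) x2=(1.4380, 1.0854, 1.0327)
step 14: x0=(0.3463, -1.4112, 1.3145) x1=(-1.4736, -0.0538, 1.8110) x2=(1.4384, 1.0121, 1.0749)
step 15: x0=(0.3329, -1.3602, 1.2693) x1=(-1.4269, -0.0146, 1.8072) x2=(1.4363, 0.9367, 1.1178)
step 16: x0=(0.3191, -1.3067, 1.2243) x1=(-1.3776, 0.0245, 1.8028) x2=(1.4318, 0.8594, 1.1611)
step 17: x0=(0.3050, -1.2510, 1.1797) x1=(-1.3260, 0.0635, 1.7978) x2=(1.4249, 0.7803, 1.2049)
step 18: x0=(0.2906, -1.1932, 1.1355) x1=(-1.2720, 0.1022, 1.7921) x2=(1.4157, 0.6998, 1.2490)
step 19: x0=(0.2760, -1.1333, 1.0917) x1=(-1.2159, 0.1407, 1.7859) x2=(1.4043, 0.6178, 1.2934)
step 20: x0=(0.2611, -1.0716, 1.0485) x1=(-1.1577, 0.1788, 1.7790) x2=(1.3908, 0.5347, 1.3380)
step 21: x0=(0.2461, -1.0083, 1.0058) x1=(-1.0975, 0.2166, 1.7716) x2=(1.3752, 0.4506, 1.3827)
step 22: x0=(0.2309, -0.9435, 0.9639) x1=(-1.0354, 0.2539, 1.7637) x2=(1.3577, 0.3657, 1.4274)
step 23: x0=(0.2156, -0.8772, 0.9226) x1=(-0.9717, 0.2909, 1.7552) x2=(1.3384, 0.2801, 1.4722)
step 24: x0=(0.2002, -0.8098, 0.8820) x1=(-0.9062, 0.3273, 1.7463) x2=(1.3174, 0.1941, 1.5168)
step 25: x0=(0.1847, -0.7413, 0.8422) x1=(-0.8393, 0.3632, 1.7369) x2=(1.2947, 0.1078, 1.5613)
step 26: x0=(0.1692, -0.6719, 0.8032) x1=(-0.7710, 0.3985, 1.7271) x2=(1.2705, 0.0212, 1.6057)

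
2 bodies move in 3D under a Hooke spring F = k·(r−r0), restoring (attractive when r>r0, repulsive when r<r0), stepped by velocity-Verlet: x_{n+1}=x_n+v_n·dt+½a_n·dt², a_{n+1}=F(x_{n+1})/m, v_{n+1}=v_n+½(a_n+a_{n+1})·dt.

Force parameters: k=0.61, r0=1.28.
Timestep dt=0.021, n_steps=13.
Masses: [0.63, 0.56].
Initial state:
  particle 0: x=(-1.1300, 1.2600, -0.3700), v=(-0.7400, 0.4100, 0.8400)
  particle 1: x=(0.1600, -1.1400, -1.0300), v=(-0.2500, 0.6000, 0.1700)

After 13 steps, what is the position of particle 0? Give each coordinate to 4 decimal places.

step 0: x0=(-1.1300, 1.2600, -0.3700) x1=(0.1600, -1.1400, -1.0300)
step 1: x0=(-1.1454, 1.2683, -0.3524) x1=(0.1546, -1.1271, -1.0263)
step 2: x0=(-1.1605, 1.2761, -0.3350) x1=(0.1488, -1.1135, -1.0225)
step 3: x0=(-1.1753, 1.2833, -0.3178) x1=(0.1427, -1.0994, -1.0185)
step 4: x0=(-1.1897, 1.2900, -0.3007) x1=(0.1363, -1.0846, -1.0143)
step 5: x0=(-1.2039, 1.2961, -0.2838) x1=(0.1295, -1.0692, -1.0099)
step 6: x0=(-1.2178, 1.3017, -0.2670) x1=(0.1223, -1.0532, -1.0053)
step 7: x0=(-1.2313, 1.3067, -0.2505) x1=(0.1149, -1.0365, -1.0006)
step 8: x0=(-1.2445, 1.3112, -0.2341) x1=(0.1070, -1.0193, -0.9956)
step 9: x0=(-1.2575, 1.3151, -0.2178) x1=(0.0988, -1.0014, -0.9905)
step 10: x0=(-1.2701, 1.3185, -0.2018) x1=(0.0903, -0.9829, -0.9851)
step 11: x0=(-1.2824, 1.3213, -0.1859) x1=(0.0814, -0.9639, -0.9795)
step 12: x0=(-1.2944, 1.3237, -0.1702) x1=(0.0721, -0.9442, -0.9738)
step 13: x0=(-1.3060, 1.3255, -0.1547) x1=(0.0625, -0.9240, -0.9678)

(-1.3060, 1.3255, -0.1547)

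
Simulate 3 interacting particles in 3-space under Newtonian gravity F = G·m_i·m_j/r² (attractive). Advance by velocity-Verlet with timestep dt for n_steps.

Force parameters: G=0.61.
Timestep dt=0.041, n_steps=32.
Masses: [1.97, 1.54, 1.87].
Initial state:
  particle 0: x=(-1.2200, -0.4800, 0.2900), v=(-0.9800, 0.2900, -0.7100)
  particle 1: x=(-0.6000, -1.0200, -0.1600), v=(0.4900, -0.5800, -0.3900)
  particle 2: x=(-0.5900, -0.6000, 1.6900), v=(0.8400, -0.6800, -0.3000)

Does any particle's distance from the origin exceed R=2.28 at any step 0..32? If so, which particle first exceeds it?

no

step 0: x0=(-1.2200, -0.4800, 0.2900) x1=(-0.6000, -1.0200, -0.1600) x2=(-0.5900, -0.6000, 1.6900)
step 1: x0=(-1.2594, -0.4687, 0.2608) x1=(-0.5807, -1.0431, -0.1752) x2=(-0.5557, -0.6279, 1.6771)
step 2: x0=(-1.2974, -0.4583, 0.2316) x1=(-0.5627, -1.0648, -0.1889) x2=(-0.5218, -0.6558, 1.6631)
step 3: x0=(-1.3340, -0.4489, 0.2024) x1=(-0.5461, -1.0854, -0.2014) x2=(-0.4883, -0.6837, 1.6479)
step 4: x0=(-1.3693, -0.4404, 0.1734) x1=(-0.5307, -1.1048, -0.2127) x2=(-0.4551, -0.7116, 1.6318)
step 5: x0=(-1.4034, -0.4327, 0.1444) x1=(-0.5164, -1.1232, -0.2230) x2=(-0.4223, -0.7395, 1.6146)
step 6: x0=(-1.4363, -0.4257, 0.1155) x1=(-0.5032, -1.1407, -0.2323) x2=(-0.3899, -0.7674, 1.5965)
step 7: x0=(-1.4681, -0.4195, 0.0869) x1=(-0.4910, -1.1573, -0.2407) x2=(-0.3578, -0.7953, 1.5775)
step 8: x0=(-1.4989, -0.4139, 0.0583) x1=(-0.4797, -1.1730, -0.2482) x2=(-0.3261, -0.8231, 1.5576)
step 9: x0=(-1.5286, -0.4090, 0.0300) x1=(-0.4692, -1.1879, -0.2549) x2=(-0.2947, -0.8509, 1.5368)
step 10: x0=(-1.5573, -0.4047, 0.0018) x1=(-0.4596, -1.2021, -0.2607) x2=(-0.2637, -0.8787, 1.5152)
step 11: x0=(-1.5851, -0.4010, -0.0262) x1=(-0.4508, -1.2156, -0.2659) x2=(-0.2331, -0.9065, 1.4928)
step 12: x0=(-1.6119, -0.3978, -0.0540) x1=(-0.4427, -1.2284, -0.2702) x2=(-0.2028, -0.9342, 1.4695)
step 13: x0=(-1.6379, -0.3952, -0.0816) x1=(-0.4353, -1.2405, -0.2739) x2=(-0.1729, -0.9619, 1.4455)
step 14: x0=(-1.6630, -0.3931, -0.1090) x1=(-0.4285, -1.2520, -0.2768) x2=(-0.1433, -0.9896, 1.4206)
step 15: x0=(-1.6873, -0.3914, -0.1363) x1=(-0.4224, -1.2630, -0.2790) x2=(-0.1141, -1.0173, 1.3950)
step 16: x0=(-1.7109, -0.3903, -0.1633) x1=(-0.4168, -1.2733, -0.2804) x2=(-0.0852, -1.0449, 1.3686)
step 17: x0=(-1.7336, -0.3896, -0.1902) x1=(-0.4118, -1.2831, -0.2812) x2=(-0.0567, -1.0725, 1.3414)
step 18: x0=(-1.7556, -0.3894, -0.2169) x1=(-0.4073, -1.2924, -0.2813) x2=(-0.0286, -1.1001, 1.3135)
step 19: x0=(-1.7768, -0.3895, -0.2434) x1=(-0.4033, -1.3012, -0.2806) x2=(-0.0009, -1.1276, 1.2847)
step 20: x0=(-1.7974, -0.3901, -0.2697) x1=(-0.3997, -1.3094, -0.2793) x2=(0.0264, -1.1551, 1.2552)
step 21: x0=(-1.8172, -0.3911, -0.2959) x1=(-0.3965, -1.3172, -0.2772) x2=(0.0534, -1.1825, 1.2249)
step 22: x0=(-1.8364, -0.3925, -0.3218) x1=(-0.3937, -1.3246, -0.2744) x2=(0.0799, -1.2099, 1.1938)
step 23: x0=(-1.8549, -0.3943, -0.3476) x1=(-0.3912, -1.3315, -0.2708) x2=(0.1060, -1.2373, 1.1619)
step 24: x0=(-1.8727, -0.3965, -0.3732) x1=(-0.3890, -1.3381, -0.2665) x2=(0.1316, -1.2646, 1.1292)
step 25: x0=(-1.8899, -0.3990, -0.3986) x1=(-0.3871, -1.3442, -0.2615) x2=(0.1568, -1.2918, 1.0956)
step 26: x0=(-1.9065, -0.4018, -0.4238) x1=(-0.3853, -1.3499, -0.2556) x2=(0.1815, -1.3190, 1.0612)
step 27: x0=(-1.9225, -0.4051, -0.4488) x1=(-0.3838, -1.3553, -0.2490) x2=(0.2057, -1.3461, 1.0260)
step 28: x0=(-1.9379, -0.4086, -0.4737) x1=(-0.3823, -1.3604, -0.2415) x2=(0.2293, -1.3731, 0.9898)
step 29: x0=(-1.9527, -0.4125, -0.4983) x1=(-0.3808, -1.3652, -0.2332) x2=(0.2524, -1.4000, 0.9528)
step 30: x0=(-1.9669, -0.4167, -0.5228) x1=(-0.3794, -1.3697, -0.2240) x2=(0.2749, -1.4269, 0.9149)
step 31: x0=(-1.9806, -0.4212, -0.5471) x1=(-0.3779, -1.3740, -0.2140) x2=(0.2967, -1.4535, 0.8761)
step 32: x0=(-1.9937, -0.4260, -0.5711) x1=(-0.3763, -1.3780, -0.2031) x2=(0.3178, -1.4801, 0.8364)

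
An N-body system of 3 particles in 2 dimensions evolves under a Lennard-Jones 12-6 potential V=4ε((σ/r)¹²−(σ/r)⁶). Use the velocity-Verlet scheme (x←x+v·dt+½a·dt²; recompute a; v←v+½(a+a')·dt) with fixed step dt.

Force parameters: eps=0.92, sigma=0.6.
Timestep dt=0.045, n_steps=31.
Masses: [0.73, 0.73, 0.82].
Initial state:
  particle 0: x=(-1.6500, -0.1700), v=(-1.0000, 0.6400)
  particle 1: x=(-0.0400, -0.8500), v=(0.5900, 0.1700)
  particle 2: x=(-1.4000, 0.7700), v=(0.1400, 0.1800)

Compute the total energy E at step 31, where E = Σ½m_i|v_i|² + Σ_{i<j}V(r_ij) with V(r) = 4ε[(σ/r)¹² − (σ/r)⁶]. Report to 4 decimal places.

step 0: x0=(-1.6500, -0.1700) x1=(-0.0400, -0.8500) x2=(-1.4000, 0.7700)
step 1: x0=(-1.6946, -0.1397) x1=(-0.0135, -0.8423) x2=(-1.3940, 0.7768)
step 2: x0=(-1.7381, -0.1064) x1=(0.0130, -0.8346) x2=(-1.3890, 0.7808)
step 3: x0=(-1.7803, -0.0698) x1=(0.0394, -0.8269) x2=(-1.3851, 0.7819)
step 4: x0=(-1.8209, -0.0297) x1=(0.0658, -0.8192) x2=(-1.3826, 0.7799)
step 5: x0=(-1.8594, 0.0142) x1=(0.0922, -0.8114) x2=(-1.3819, 0.7745)
step 6: x0=(-1.8952, 0.0622) x1=(0.1185, -0.8037) x2=(-1.3836, 0.7653)
step 7: x0=(-1.9275, 0.1151) x1=(0.1449, -0.7959) x2=(-1.3884, 0.7518)
step 8: x0=(-1.9551, 0.1736) x1=(0.1712, -0.7881) x2=(-1.3974, 0.7333)
step 9: x0=(-1.9762, 0.2386) x1=(0.1975, -0.7803) x2=(-1.4122, 0.7091)
step 10: x0=(-1.9895, 0.3101) x1=(0.2238, -0.7725) x2=(-1.4338, 0.6791)
step 11: x0=(-2.0053, 0.3799) x1=(0.2500, -0.7646) x2=(-1.4533, 0.6505)
step 12: x0=(-2.0774, 0.4221) x1=(0.2763, -0.7568) x2=(-1.4226, 0.6465)
step 13: x0=(-2.1442, 0.4661) x1=(0.3025, -0.7490) x2=(-1.3966, 0.6409)
step 14: x0=(-2.2013, 0.5124) x1=(0.3288, -0.7411) x2=(-1.3793, 0.6333)
step 15: x0=(-2.2510, 0.5597) x1=(0.3550, -0.7332) x2=(-1.3685, 0.6247)
step 16: x0=(-2.2953, 0.6075) x1=(0.3812, -0.7254) x2=(-1.3625, 0.6157)
step 17: x0=(-2.3357, 0.6553) x1=(0.4074, -0.7175) x2=(-1.3600, 0.6067)
step 18: x0=(-2.3730, 0.7029) x1=(0.4336, -0.7096) x2=(-1.3603, 0.5978)
step 19: x0=(-2.4080, 0.7503) x1=(0.4598, -0.7017) x2=(-1.3625, 0.5891)
step 20: x0=(-2.4412, 0.7975) x1=(0.4860, -0.6938) x2=(-1.3664, 0.5807)
step 21: x0=(-2.4731, 0.8443) x1=(0.5121, -0.6859) x2=(-1.3714, 0.5725)
step 22: x0=(-2.5038, 0.8909) x1=(0.5383, -0.6780) x2=(-1.3774, 0.5645)
step 23: x0=(-2.5337, 0.9372) x1=(0.5645, -0.6701) x2=(-1.3842, 0.5568)
step 24: x0=(-2.5629, 0.9833) x1=(0.5906, -0.6622) x2=(-1.3917, 0.5492)
step 25: x0=(-2.5916, 1.0292) x1=(0.6167, -0.6543) x2=(-1.3995, 0.5419)
step 26: x0=(-2.6198, 1.0749) x1=(0.6429, -0.6463) x2=(-1.4078, 0.5347)
step 27: x0=(-2.6476, 1.1205) x1=(0.6690, -0.6384) x2=(-1.4164, 0.5276)
step 28: x0=(-2.6752, 1.1659) x1=(0.6951, -0.6305) x2=(-1.4252, 0.5207)
step 29: x0=(-2.7025, 1.2112) x1=(0.7212, -0.6225) x2=(-1.4343, 0.5138)
step 30: x0=(-2.7297, 1.2564) x1=(0.7473, -0.6146) x2=(-1.4435, 0.5071)
step 31: x0=(-2.7567, 1.3015) x1=(0.7734, -0.6066) x2=(-1.4528, 0.5004)
step 0 velocities: v0=(-1.0000, 0.6400) v1=(0.5900, 0.1700) v2=(0.1400, 0.1800)
step 0: KE=0.6734, PE=-0.1995, E=0.4739
step 31 velocities: v0=(-0.5985, 1.0016) v1=(0.5800, 0.1765) v2=(-0.2085, -0.1477)
step 31: KE=0.6578, PE=-0.0141, E=0.6437

0.6437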